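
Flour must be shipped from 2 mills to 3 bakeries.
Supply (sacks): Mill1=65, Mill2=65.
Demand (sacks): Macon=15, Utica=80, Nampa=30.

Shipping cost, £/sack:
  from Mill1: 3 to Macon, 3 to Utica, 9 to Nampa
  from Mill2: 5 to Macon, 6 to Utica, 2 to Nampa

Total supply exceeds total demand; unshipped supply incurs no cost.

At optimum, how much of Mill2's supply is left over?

5

An optimal plan:
  Mill1→Utica: 65 × £3 = £195
  Mill2→Macon: 15 × £5 = £75
  Mill2→Utica: 15 × £6 = £90
  Mill2→Nampa: 30 × £2 = £60
Total cost = £420.
Mill2 ships 60 of its 65, leaving 5.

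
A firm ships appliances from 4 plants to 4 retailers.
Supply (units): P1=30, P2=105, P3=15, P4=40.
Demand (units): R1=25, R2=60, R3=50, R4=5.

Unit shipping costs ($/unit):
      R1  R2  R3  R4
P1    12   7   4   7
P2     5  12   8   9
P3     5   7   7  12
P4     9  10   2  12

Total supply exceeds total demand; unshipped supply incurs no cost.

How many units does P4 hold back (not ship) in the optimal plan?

0

An optimal plan:
  P1→R2: 30 units
  P2→R1: 25 units
  P2→R2: 15 units
  P2→R3: 10 units
  P2→R4: 5 units
  P3→R2: 15 units
  P4→R3: 40 units
Total cost = $825.
P4 ships 40 of its 40, leaving 0.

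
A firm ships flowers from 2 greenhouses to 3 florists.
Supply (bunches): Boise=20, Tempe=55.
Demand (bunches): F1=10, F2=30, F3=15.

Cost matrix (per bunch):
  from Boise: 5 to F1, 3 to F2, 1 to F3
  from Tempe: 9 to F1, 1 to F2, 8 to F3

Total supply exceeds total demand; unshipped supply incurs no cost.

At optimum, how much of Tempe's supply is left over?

Minimum-cost shipments:
  Boise to F1: 5 × 5 = 25
  Boise to F3: 15 × 1 = 15
  Tempe to F1: 5 × 9 = 45
  Tempe to F2: 30 × 1 = 30
Total cost = 115.
Tempe ships 35 of its 55, leaving 20.

20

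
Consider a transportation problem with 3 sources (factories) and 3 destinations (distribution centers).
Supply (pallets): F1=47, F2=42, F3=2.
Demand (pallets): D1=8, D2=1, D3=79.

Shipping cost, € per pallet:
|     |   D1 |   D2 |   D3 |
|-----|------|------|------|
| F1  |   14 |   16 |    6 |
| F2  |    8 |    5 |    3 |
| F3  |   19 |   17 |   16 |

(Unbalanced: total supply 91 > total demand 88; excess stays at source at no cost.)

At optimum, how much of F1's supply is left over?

An optimal plan:
  F1–D3: 46 × €6 = €276
  F2–D1: 8 × €8 = €64
  F2–D2: 1 × €5 = €5
  F2–D3: 33 × €3 = €99
Total cost = €444.
F1 ships 46 of its 47, leaving 1.

1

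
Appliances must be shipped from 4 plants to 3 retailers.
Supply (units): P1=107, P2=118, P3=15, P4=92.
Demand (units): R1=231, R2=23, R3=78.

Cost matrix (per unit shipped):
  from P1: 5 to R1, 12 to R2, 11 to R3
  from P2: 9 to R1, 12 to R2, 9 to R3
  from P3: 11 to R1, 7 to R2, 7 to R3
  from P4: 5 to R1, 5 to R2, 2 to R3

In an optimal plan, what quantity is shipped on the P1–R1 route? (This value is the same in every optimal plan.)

Optimal shipments:
  P1 to R1: 107 units
  P2 to R1: 118 units
  P3 to R2: 15 units
  P4 to R1: 6 units
  P4 to R2: 8 units
  P4 to R3: 78 units
Total cost = 1928.
So P1→R1 carries 107 units.

107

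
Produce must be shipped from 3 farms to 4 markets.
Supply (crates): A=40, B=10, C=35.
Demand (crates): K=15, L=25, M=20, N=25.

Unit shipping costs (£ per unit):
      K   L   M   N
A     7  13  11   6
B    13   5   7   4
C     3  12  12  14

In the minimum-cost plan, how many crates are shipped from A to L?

0

Optimal shipments:
  A→M: 15 × £11 = £165
  A→N: 25 × £6 = £150
  B→L: 10 × £5 = £50
  C→K: 15 × £3 = £45
  C→L: 15 × £12 = £180
  C→M: 5 × £12 = £60
Total cost = £650.
The route A→L is not used.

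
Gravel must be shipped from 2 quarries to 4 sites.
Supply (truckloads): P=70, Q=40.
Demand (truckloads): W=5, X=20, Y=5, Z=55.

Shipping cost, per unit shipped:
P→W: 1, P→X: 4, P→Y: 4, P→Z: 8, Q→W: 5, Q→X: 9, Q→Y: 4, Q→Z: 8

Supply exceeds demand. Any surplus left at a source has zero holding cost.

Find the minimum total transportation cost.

Optimal allocation:
  P to W: 5 × 1 = 5
  P to X: 20 × 4 = 80
  P to Y: 5 × 4 = 20
  P to Z: 15 × 8 = 120
  Q to Z: 40 × 8 = 320
Total = 5 + 80 + 20 + 120 + 320 = 545.

545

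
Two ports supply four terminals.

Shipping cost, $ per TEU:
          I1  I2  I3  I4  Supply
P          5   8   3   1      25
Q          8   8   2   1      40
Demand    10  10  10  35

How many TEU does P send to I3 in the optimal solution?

0

Solving gives:
  P→I1: 10 × $5 = $50
  P→I4: 15 × $1 = $15
  Q→I2: 10 × $8 = $80
  Q→I3: 10 × $2 = $20
  Q→I4: 20 × $1 = $20
Total cost = $185.
The route P→I3 is not used.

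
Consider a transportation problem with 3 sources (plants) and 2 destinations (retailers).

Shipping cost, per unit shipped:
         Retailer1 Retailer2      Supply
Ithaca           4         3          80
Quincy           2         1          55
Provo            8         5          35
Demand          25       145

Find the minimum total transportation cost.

A cheapest plan:
  Ithaca→Retailer1: 25 × 4 = 100
  Ithaca→Retailer2: 55 × 3 = 165
  Quincy→Retailer2: 55 × 1 = 55
  Provo→Retailer2: 35 × 5 = 175
Total = 100 + 165 + 55 + 175 = 495.
(Supply check: Ithaca ships 80; Quincy ships 55; Provo ships 35.)

495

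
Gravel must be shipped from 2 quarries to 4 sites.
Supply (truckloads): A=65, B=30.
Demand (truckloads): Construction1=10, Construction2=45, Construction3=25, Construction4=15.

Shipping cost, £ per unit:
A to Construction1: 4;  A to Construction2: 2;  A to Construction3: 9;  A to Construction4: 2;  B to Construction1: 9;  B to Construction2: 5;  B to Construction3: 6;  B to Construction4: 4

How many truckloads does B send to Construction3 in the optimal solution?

Optimal shipments:
  A–Construction1: 10 × £4 = £40
  A–Construction2: 45 × £2 = £90
  A–Construction4: 10 × £2 = £20
  B–Construction3: 25 × £6 = £150
  B–Construction4: 5 × £4 = £20
Total cost = £320.
So B→Construction3 carries 25 truckloads.

25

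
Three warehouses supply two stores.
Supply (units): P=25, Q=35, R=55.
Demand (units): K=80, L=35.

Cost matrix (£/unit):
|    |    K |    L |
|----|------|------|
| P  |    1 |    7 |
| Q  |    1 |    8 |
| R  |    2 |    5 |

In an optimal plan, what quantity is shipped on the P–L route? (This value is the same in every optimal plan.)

Optimal shipments:
  P→K: 25 units
  Q→K: 35 units
  R→K: 20 units
  R→L: 35 units
Total cost = £275.
The route P→L is not used.

0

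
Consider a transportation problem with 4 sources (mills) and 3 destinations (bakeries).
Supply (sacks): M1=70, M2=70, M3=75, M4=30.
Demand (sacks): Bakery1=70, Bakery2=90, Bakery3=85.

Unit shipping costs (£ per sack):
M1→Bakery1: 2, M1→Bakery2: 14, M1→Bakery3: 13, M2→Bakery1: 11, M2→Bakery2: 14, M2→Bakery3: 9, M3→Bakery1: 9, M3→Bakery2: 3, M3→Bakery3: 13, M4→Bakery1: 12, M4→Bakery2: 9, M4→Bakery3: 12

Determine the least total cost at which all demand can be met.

1310

An optimal shipping plan:
  M1–Bakery1: 70 × £2 = £140
  M2–Bakery3: 70 × £9 = £630
  M3–Bakery2: 75 × £3 = £225
  M4–Bakery2: 15 × £9 = £135
  M4–Bakery3: 15 × £12 = £180
Total = 140 + 630 + 225 + 135 + 180 = £1310.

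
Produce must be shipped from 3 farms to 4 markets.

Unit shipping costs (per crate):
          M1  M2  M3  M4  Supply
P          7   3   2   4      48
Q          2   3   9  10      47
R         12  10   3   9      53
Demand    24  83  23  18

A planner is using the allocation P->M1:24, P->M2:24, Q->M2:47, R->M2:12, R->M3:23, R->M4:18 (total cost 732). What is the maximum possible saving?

Current plan cost = 24·7 + 24·3 + 47·3 + 12·10 + 23·3 + 18·9 = 732.
Optimal plan:
  P–M2: 48 × 3 = 144
  Q–M1: 24 × 2 = 48
  Q–M2: 23 × 3 = 69
  R–M2: 12 × 10 = 120
  R–M3: 23 × 3 = 69
  R–M4: 18 × 9 = 162
Optimal cost = 612.
Saving = 732 − 612 = 120.

120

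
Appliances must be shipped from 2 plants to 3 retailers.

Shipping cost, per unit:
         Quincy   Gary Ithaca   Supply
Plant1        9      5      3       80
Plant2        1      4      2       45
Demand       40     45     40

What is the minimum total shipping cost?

An optimal shipping plan:
  Plant1–Gary: 45 × 5 = 225
  Plant1–Ithaca: 35 × 3 = 105
  Plant2–Quincy: 40 × 1 = 40
  Plant2–Ithaca: 5 × 2 = 10
Total = 225 + 105 + 40 + 10 = 380.
(Supply check: Plant1 ships 80; Plant2 ships 45.)

380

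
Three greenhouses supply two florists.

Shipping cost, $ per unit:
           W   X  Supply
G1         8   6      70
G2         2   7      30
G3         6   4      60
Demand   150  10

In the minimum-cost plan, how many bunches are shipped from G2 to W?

30

Optimal shipments:
  G1->W: 60 × $8 = $480
  G1->X: 10 × $6 = $60
  G2->W: 30 × $2 = $60
  G3->W: 60 × $6 = $360
Total cost = $960.
So G2→W carries 30 bunches.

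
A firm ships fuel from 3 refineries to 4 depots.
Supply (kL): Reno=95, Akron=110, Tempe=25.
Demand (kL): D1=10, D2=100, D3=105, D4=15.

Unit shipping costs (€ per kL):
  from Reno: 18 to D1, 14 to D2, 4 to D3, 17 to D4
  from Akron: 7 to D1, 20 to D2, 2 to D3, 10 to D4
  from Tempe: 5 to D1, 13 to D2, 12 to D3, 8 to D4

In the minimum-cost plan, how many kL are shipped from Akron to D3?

105

Solving gives:
  Reno->D2: 95 × €14 = €1330
  Akron->D3: 105 × €2 = €210
  Akron->D4: 5 × €10 = €50
  Tempe->D1: 10 × €5 = €50
  Tempe->D2: 5 × €13 = €65
  Tempe->D4: 10 × €8 = €80
Total cost = €1785.
So Akron→D3 carries 105 kL.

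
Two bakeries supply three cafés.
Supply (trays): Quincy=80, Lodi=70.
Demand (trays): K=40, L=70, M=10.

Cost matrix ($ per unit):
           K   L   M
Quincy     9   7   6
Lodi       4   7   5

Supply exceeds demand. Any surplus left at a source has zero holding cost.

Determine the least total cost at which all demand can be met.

A cheapest plan:
  Quincy to L: 70 trays
  Lodi to K: 40 trays
  Lodi to M: 10 trays
Total cost = $700.

700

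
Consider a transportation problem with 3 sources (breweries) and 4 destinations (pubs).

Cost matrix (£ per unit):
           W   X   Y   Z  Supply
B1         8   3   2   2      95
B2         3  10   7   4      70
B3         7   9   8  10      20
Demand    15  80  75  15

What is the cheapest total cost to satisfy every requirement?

815

One minimum-cost allocation:
  B1 to X: 80 kegs
  B1 to Y: 15 kegs
  B2 to W: 15 kegs
  B2 to Y: 40 kegs
  B2 to Z: 15 kegs
  B3 to Y: 20 kegs
Total cost = £815.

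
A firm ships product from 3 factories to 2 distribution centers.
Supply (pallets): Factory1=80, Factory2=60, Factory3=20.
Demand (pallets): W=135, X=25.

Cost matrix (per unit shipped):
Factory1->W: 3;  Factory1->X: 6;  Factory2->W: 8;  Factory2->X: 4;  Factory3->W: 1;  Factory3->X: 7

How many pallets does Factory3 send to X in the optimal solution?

Optimal shipments:
  Factory1 to W: 80 pallets
  Factory2 to W: 35 pallets
  Factory2 to X: 25 pallets
  Factory3 to W: 20 pallets
Total cost = 640.
The route Factory3→X is not used.

0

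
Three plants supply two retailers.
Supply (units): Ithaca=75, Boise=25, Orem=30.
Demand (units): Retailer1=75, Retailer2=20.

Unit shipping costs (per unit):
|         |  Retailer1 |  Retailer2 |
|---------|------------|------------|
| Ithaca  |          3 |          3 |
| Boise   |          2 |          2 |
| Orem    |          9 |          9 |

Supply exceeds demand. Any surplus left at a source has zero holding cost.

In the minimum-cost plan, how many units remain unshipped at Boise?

0

An optimal plan:
  Ithaca→Retailer1: 50 units
  Ithaca→Retailer2: 20 units
  Boise→Retailer1: 25 units
Total cost = 260.
Boise ships 25 of its 25, leaving 0.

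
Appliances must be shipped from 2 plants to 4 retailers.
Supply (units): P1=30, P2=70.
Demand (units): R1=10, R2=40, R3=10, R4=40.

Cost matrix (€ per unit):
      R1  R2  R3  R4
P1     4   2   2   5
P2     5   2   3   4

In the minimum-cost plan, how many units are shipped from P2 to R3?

The minimum-cost plan:
  P1→R1: 10 × €4 = €40
  P1→R2: 10 × €2 = €20
  P1→R3: 10 × €2 = €20
  P2→R2: 30 × €2 = €60
  P2→R4: 40 × €4 = €160
Total cost = €300.
The route P2→R3 is not used.

0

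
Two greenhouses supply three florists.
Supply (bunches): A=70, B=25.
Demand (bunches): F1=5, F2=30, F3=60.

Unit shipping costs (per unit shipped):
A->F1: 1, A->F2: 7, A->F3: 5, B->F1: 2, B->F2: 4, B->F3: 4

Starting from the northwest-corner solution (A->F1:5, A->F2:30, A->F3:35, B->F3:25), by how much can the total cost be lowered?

Current plan cost = 5·1 + 30·7 + 35·5 + 25·4 = 490.
Optimal plan:
  A–F1: 5 × 1 = 5
  A–F2: 5 × 7 = 35
  A–F3: 60 × 5 = 300
  B–F2: 25 × 4 = 100
Optimal cost = 440.
Saving = 490 − 440 = 50.

50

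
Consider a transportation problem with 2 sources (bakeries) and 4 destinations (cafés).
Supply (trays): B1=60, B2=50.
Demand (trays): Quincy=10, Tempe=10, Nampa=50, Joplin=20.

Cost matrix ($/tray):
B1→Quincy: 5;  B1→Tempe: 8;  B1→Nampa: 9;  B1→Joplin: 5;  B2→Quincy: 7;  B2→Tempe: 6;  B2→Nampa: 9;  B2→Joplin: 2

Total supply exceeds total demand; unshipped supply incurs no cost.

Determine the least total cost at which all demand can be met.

A cheapest plan:
  B1–Quincy: 10 × $5 = $50
  B1–Nampa: 50 × $9 = $450
  B2–Tempe: 10 × $6 = $60
  B2–Joplin: 20 × $2 = $40
Total = 50 + 450 + 60 + 40 = $600.
(Supply check: B1 ships 60; B2 ships 30.)

600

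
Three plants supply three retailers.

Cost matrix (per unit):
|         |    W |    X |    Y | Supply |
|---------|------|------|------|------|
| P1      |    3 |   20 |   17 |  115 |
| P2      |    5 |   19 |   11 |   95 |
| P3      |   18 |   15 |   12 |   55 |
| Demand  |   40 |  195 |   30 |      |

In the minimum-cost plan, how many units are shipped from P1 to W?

Solving gives:
  P1→W: 40 × 3 = 120
  P1→X: 75 × 20 = 1500
  P2→X: 65 × 19 = 1235
  P2→Y: 30 × 11 = 330
  P3→X: 55 × 15 = 825
Total cost = 4010.
So P1→W carries 40 units.

40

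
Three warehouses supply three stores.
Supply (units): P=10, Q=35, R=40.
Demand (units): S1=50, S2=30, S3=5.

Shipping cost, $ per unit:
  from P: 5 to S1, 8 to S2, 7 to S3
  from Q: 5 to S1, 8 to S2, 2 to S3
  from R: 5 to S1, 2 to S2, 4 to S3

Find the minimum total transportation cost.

A cheapest plan:
  P–S1: 10 units
  Q–S1: 30 units
  Q–S3: 5 units
  R–S1: 10 units
  R–S2: 30 units
Total cost = $320.

320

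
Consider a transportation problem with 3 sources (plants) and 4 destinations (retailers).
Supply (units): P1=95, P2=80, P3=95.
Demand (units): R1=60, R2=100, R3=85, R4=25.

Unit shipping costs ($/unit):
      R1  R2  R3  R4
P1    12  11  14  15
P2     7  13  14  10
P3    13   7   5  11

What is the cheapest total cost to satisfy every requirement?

2180

An optimal shipping plan:
  P1->R2: 95 units
  P2->R1: 60 units
  P2->R4: 20 units
  P3->R2: 5 units
  P3->R3: 85 units
  P3->R4: 5 units
Total cost = $2180.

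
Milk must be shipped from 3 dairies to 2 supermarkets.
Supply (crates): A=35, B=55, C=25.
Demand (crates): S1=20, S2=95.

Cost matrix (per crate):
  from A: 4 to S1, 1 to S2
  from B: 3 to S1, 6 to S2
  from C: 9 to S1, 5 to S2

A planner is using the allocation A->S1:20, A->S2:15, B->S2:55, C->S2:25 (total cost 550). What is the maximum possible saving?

120

Current plan cost = 20·4 + 15·1 + 55·6 + 25·5 = 550.
Optimal plan:
  A->S2: 35 × 1 = 35
  B->S1: 20 × 3 = 60
  B->S2: 35 × 6 = 210
  C->S2: 25 × 5 = 125
Optimal cost = 430.
Saving = 550 − 430 = 120.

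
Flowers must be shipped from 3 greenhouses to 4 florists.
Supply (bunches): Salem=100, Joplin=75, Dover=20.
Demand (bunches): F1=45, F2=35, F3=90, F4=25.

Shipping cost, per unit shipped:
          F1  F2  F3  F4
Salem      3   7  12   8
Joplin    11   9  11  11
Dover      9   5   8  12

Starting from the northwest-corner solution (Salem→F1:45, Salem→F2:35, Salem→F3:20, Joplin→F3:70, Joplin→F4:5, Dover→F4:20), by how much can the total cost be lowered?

Current plan cost = 45·3 + 35·7 + 20·12 + 70·11 + 5·11 + 20·12 = 1685.
Optimal plan:
  Salem–F1: 45 × 3 = 135
  Salem–F2: 30 × 7 = 210
  Salem–F4: 25 × 8 = 200
  Joplin–F3: 75 × 11 = 825
  Dover–F2: 5 × 5 = 25
  Dover–F3: 15 × 8 = 120
Optimal cost = 1515.
Saving = 1685 − 1515 = 170.

170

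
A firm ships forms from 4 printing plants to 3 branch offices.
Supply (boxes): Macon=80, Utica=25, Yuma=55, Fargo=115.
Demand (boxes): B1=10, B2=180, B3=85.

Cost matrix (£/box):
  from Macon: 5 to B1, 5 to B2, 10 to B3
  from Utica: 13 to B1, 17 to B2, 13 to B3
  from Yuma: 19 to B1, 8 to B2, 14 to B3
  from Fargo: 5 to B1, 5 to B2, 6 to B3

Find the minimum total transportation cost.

1800

A cheapest plan:
  Macon to B2: 80 × £5 = £400
  Utica to B3: 25 × £13 = £325
  Yuma to B2: 55 × £8 = £440
  Fargo to B1: 10 × £5 = £50
  Fargo to B2: 45 × £5 = £225
  Fargo to B3: 60 × £6 = £360
Total = 400 + 325 + 440 + 50 + 225 + 360 = £1800.
(Supply check: Macon ships 80; Utica ships 25; Yuma ships 55; Fargo ships 115.)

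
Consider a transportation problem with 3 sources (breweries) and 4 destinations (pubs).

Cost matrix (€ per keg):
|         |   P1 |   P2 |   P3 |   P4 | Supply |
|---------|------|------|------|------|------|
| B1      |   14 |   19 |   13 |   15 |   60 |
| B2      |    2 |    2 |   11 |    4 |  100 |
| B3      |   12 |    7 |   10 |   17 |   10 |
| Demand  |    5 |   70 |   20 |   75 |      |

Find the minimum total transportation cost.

An optimal shipping plan:
  B1->P3: 20 × €13 = €260
  B1->P4: 40 × €15 = €600
  B2->P1: 5 × €2 = €10
  B2->P2: 60 × €2 = €120
  B2->P4: 35 × €4 = €140
  B3->P2: 10 × €7 = €70
Total = 260 + 600 + 10 + 120 + 140 + 70 = €1200.

1200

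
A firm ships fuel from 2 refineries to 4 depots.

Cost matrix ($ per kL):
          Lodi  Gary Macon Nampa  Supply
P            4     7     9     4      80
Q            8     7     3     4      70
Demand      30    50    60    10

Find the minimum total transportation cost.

690

Optimal allocation:
  P->Lodi: 30 kL
  P->Gary: 50 kL
  Q->Macon: 60 kL
  Q->Nampa: 10 kL
Total cost = $690.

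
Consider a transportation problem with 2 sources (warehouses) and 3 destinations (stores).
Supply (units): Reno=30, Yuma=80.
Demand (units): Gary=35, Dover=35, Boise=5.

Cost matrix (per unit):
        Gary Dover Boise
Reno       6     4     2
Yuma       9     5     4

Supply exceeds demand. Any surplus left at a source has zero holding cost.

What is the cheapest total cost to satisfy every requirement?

Optimal allocation:
  Reno->Gary: 30 × 6 = 180
  Yuma->Gary: 5 × 9 = 45
  Yuma->Dover: 35 × 5 = 175
  Yuma->Boise: 5 × 4 = 20
Total = 180 + 45 + 175 + 20 = 420.
(Supply check: Reno ships 30; Yuma ships 45.)

420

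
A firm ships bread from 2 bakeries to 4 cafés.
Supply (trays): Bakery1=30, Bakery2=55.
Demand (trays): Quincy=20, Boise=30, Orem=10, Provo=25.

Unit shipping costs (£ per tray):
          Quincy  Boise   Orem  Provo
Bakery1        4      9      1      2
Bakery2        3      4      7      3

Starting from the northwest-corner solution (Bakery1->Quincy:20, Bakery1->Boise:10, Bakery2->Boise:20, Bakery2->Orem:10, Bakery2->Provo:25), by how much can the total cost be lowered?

150

Current plan cost = 20·4 + 10·9 + 20·4 + 10·7 + 25·3 = £395.
Optimal plan:
  Bakery1–Orem: 10 × £1 = £10
  Bakery1–Provo: 20 × £2 = £40
  Bakery2–Quincy: 20 × £3 = £60
  Bakery2–Boise: 30 × £4 = £120
  Bakery2–Provo: 5 × £3 = £15
Optimal cost = £245.
Saving = 395 − 245 = £150.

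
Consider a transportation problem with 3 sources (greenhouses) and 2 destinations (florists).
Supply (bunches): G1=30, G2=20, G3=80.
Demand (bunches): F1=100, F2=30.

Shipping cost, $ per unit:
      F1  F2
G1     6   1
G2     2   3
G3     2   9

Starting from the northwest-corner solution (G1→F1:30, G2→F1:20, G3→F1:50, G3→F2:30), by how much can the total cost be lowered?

360

Current plan cost = 30·6 + 20·2 + 50·2 + 30·9 = $590.
Optimal plan:
  G1–F2: 30 × $1 = $30
  G2–F1: 20 × $2 = $40
  G3–F1: 80 × $2 = $160
Optimal cost = $230.
Saving = 590 − 230 = $360.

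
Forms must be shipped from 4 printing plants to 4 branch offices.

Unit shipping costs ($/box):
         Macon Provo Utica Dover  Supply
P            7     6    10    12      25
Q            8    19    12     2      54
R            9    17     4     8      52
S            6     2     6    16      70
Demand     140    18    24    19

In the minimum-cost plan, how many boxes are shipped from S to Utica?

0

Solving gives:
  P→Macon: 25 × $7 = $175
  Q→Macon: 35 × $8 = $280
  Q→Dover: 19 × $2 = $38
  R→Macon: 28 × $9 = $252
  R→Utica: 24 × $4 = $96
  S→Macon: 52 × $6 = $312
  S→Provo: 18 × $2 = $36
Total cost = $1189.
The route S→Utica is not used.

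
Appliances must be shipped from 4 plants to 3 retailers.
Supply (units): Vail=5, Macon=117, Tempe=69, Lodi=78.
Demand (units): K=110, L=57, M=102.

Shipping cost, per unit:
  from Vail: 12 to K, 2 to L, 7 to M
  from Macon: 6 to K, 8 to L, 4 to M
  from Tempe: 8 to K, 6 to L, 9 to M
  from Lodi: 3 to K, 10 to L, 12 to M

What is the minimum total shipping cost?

1190

A cheapest plan:
  Vail→L: 5 × 2 = 10
  Macon→K: 15 × 6 = 90
  Macon→M: 102 × 4 = 408
  Tempe→K: 17 × 8 = 136
  Tempe→L: 52 × 6 = 312
  Lodi→K: 78 × 3 = 234
Total = 10 + 90 + 408 + 136 + 312 + 234 = 1190.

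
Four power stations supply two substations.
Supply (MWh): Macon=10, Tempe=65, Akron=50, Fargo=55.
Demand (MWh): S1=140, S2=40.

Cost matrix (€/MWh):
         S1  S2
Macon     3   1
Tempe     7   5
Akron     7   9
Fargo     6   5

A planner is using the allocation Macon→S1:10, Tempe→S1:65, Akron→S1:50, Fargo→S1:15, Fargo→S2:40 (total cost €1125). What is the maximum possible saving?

Current plan cost = 10·3 + 65·7 + 50·7 + 15·6 + 40·5 = €1125.
Optimal plan:
  Macon->S1: 10 × €3 = €30
  Tempe->S1: 25 × €7 = €175
  Tempe->S2: 40 × €5 = €200
  Akron->S1: 50 × €7 = €350
  Fargo->S1: 55 × €6 = €330
Optimal cost = €1085.
Saving = 1125 − 1085 = €40.

40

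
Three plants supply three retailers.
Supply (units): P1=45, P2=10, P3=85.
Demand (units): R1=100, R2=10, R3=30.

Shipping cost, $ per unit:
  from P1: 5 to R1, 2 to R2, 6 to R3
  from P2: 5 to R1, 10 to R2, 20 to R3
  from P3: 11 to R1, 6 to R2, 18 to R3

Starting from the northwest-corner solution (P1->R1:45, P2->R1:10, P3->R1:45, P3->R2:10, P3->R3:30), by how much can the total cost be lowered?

180

Current plan cost = 45·5 + 10·5 + 45·11 + 10·6 + 30·18 = $1370.
Optimal plan:
  P1 to R1: 15 units
  P1 to R3: 30 units
  P2 to R1: 10 units
  P3 to R1: 75 units
  P3 to R2: 10 units
Optimal cost = $1190.
Saving = 1370 − 1190 = $180.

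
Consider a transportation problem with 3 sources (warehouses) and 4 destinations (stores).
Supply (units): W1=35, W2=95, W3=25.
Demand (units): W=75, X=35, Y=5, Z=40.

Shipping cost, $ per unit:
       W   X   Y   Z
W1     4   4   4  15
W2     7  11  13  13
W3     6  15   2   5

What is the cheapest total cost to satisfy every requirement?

1035

An optimal shipping plan:
  W1 to X: 35 × $4 = $140
  W2 to W: 75 × $7 = $525
  W2 to Z: 20 × $13 = $260
  W3 to Y: 5 × $2 = $10
  W3 to Z: 20 × $5 = $100
Total = 140 + 525 + 260 + 10 + 100 = $1035.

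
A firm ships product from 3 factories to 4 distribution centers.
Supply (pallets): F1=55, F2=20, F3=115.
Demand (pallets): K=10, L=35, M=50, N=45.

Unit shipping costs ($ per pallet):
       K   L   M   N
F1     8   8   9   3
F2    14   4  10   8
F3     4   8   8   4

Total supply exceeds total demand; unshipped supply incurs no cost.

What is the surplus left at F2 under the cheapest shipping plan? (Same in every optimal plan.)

0

Minimum-cost shipments:
  F1->L: 10 × $8 = $80
  F1->N: 45 × $3 = $135
  F2->L: 20 × $4 = $80
  F3->K: 10 × $4 = $40
  F3->L: 5 × $8 = $40
  F3->M: 50 × $8 = $400
Total cost = $775.
F2 ships 20 of its 20, leaving 0.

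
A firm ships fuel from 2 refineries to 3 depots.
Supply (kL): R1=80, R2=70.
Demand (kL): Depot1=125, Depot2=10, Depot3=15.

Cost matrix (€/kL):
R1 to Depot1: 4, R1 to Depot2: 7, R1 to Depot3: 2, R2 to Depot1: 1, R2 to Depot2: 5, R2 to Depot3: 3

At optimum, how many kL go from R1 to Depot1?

Optimal shipments:
  R1->Depot1: 55 × €4 = €220
  R1->Depot2: 10 × €7 = €70
  R1->Depot3: 15 × €2 = €30
  R2->Depot1: 70 × €1 = €70
Total cost = €390.
So R1→Depot1 carries 55 kL.

55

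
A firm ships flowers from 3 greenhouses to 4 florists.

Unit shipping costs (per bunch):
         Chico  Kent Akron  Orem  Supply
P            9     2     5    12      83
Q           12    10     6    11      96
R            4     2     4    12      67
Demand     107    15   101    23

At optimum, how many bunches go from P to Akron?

Solving gives:
  P->Chico: 40 × 9 = 360
  P->Kent: 15 × 2 = 30
  P->Akron: 28 × 5 = 140
  Q->Akron: 73 × 6 = 438
  Q->Orem: 23 × 11 = 253
  R->Chico: 67 × 4 = 268
Total cost = 1489.
So P→Akron carries 28 bunches.

28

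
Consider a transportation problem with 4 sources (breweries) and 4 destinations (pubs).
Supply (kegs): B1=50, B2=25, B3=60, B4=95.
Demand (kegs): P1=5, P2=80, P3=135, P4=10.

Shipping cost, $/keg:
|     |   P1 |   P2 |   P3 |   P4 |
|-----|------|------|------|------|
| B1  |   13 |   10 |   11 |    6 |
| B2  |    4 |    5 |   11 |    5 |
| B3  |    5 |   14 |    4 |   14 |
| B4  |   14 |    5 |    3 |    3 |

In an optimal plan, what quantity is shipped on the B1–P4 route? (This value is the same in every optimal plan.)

Optimal shipments:
  B1–P2: 40 × $10 = $400
  B1–P4: 10 × $6 = $60
  B2–P1: 5 × $4 = $20
  B2–P2: 20 × $5 = $100
  B3–P3: 60 × $4 = $240
  B4–P2: 20 × $5 = $100
  B4–P3: 75 × $3 = $225
Total cost = $1145.
So B1→P4 carries 10 kegs.

10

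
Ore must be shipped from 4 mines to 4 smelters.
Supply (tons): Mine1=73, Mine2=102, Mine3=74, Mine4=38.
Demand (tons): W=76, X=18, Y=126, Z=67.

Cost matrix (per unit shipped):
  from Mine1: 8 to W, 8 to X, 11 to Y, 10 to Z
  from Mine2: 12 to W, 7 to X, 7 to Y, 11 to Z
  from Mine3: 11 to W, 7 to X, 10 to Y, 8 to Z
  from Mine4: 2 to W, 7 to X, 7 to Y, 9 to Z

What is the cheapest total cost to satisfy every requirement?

2031

A cheapest plan:
  Mine1–W: 38 × 8 = 304
  Mine1–X: 18 × 8 = 144
  Mine1–Y: 17 × 11 = 187
  Mine2–Y: 102 × 7 = 714
  Mine3–Y: 7 × 10 = 70
  Mine3–Z: 67 × 8 = 536
  Mine4–W: 38 × 2 = 76
Total = 304 + 144 + 187 + 714 + 70 + 536 + 76 = 2031.
(Supply check: Mine1 ships 73; Mine2 ships 102; Mine3 ships 74; Mine4 ships 38.)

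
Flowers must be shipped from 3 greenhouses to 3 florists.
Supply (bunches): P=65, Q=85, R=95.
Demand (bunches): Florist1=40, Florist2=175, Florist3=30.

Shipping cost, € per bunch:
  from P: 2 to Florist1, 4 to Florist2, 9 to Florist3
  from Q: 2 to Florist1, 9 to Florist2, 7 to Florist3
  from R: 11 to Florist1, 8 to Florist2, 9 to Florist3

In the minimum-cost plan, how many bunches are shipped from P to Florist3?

0

Optimal shipments:
  P->Florist2: 65 × €4 = €260
  Q->Florist1: 40 × €2 = €80
  Q->Florist2: 15 × €9 = €135
  Q->Florist3: 30 × €7 = €210
  R->Florist2: 95 × €8 = €760
Total cost = €1445.
The route P→Florist3 is not used.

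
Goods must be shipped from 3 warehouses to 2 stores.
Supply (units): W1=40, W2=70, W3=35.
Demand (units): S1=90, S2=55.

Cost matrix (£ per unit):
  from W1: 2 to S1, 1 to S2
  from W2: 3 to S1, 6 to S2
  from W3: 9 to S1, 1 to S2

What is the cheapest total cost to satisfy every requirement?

An optimal shipping plan:
  W1 to S1: 20 × £2 = £40
  W1 to S2: 20 × £1 = £20
  W2 to S1: 70 × £3 = £210
  W3 to S2: 35 × £1 = £35
Total = 40 + 20 + 210 + 35 = £305.
(Supply check: W1 ships 40; W2 ships 70; W3 ships 35.)

305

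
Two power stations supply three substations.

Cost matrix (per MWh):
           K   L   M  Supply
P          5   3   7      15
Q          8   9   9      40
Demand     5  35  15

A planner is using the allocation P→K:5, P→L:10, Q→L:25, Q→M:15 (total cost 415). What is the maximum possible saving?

15

Current plan cost = 5·5 + 10·3 + 25·9 + 15·9 = 415.
Optimal plan:
  P–L: 15 × 3 = 45
  Q–K: 5 × 8 = 40
  Q–L: 20 × 9 = 180
  Q–M: 15 × 9 = 135
Optimal cost = 400.
Saving = 415 − 400 = 15.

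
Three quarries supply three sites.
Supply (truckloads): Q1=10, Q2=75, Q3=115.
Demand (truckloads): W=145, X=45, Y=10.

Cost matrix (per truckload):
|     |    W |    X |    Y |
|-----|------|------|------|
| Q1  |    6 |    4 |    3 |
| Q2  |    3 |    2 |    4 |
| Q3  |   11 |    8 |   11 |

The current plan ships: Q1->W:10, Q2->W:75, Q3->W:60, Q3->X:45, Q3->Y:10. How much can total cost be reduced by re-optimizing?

30

Current plan cost = 10·6 + 75·3 + 60·11 + 45·8 + 10·11 = 1415.
Optimal plan:
  Q1→Y: 10 × 3 = 30
  Q2→W: 75 × 3 = 225
  Q3→W: 70 × 11 = 770
  Q3→X: 45 × 8 = 360
Optimal cost = 1385.
Saving = 1415 − 1385 = 30.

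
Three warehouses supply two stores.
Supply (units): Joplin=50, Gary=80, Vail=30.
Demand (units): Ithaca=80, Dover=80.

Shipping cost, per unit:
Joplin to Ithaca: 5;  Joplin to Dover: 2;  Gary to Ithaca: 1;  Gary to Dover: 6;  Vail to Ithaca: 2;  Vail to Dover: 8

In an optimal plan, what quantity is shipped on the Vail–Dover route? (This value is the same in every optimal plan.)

Solving gives:
  Joplin→Dover: 50 × 2 = 100
  Gary→Ithaca: 50 × 1 = 50
  Gary→Dover: 30 × 6 = 180
  Vail→Ithaca: 30 × 2 = 60
Total cost = 390.
The route Vail→Dover is not used.

0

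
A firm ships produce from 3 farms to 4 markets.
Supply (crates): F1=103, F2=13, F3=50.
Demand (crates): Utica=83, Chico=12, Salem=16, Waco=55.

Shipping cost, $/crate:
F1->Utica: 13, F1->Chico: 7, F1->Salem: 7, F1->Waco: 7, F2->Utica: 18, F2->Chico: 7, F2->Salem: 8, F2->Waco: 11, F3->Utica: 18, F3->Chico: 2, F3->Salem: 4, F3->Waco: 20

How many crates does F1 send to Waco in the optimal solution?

42

Solving gives:
  F1–Utica: 61 × $13 = $793
  F1–Waco: 42 × $7 = $294
  F2–Waco: 13 × $11 = $143
  F3–Utica: 22 × $18 = $396
  F3–Chico: 12 × $2 = $24
  F3–Salem: 16 × $4 = $64
Total cost = $1714.
So F1→Waco carries 42 crates.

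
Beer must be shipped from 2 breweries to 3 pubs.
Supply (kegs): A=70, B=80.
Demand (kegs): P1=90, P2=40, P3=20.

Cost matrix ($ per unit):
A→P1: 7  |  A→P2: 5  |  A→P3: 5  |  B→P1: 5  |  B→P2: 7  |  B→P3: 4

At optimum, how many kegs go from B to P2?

Solving gives:
  A→P1: 10 kegs
  A→P2: 40 kegs
  A→P3: 20 kegs
  B→P1: 80 kegs
Total cost = $770.
The route B→P2 is not used.

0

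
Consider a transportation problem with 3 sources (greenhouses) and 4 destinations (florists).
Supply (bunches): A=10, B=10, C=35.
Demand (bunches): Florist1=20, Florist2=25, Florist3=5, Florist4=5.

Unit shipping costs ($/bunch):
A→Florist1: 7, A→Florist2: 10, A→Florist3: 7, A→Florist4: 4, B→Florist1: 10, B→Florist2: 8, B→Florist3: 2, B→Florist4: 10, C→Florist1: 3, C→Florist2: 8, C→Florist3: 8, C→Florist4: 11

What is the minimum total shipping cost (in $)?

300

A cheapest plan:
  A to Florist2: 5 bunches
  A to Florist4: 5 bunches
  B to Florist2: 5 bunches
  B to Florist3: 5 bunches
  C to Florist1: 20 bunches
  C to Florist2: 15 bunches
Total cost = $300.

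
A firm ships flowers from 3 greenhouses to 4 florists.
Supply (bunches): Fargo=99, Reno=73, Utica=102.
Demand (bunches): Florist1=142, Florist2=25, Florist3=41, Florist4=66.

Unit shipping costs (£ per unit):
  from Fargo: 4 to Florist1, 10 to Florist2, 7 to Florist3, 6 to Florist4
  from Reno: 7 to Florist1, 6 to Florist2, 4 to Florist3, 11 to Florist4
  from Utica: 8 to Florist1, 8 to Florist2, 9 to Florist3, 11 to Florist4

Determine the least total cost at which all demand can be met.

A cheapest plan:
  Fargo to Florist1: 33 × £4 = £132
  Fargo to Florist4: 66 × £6 = £396
  Reno to Florist1: 7 × £7 = £49
  Reno to Florist2: 25 × £6 = £150
  Reno to Florist3: 41 × £4 = £164
  Utica to Florist1: 102 × £8 = £816
Total = 132 + 396 + 49 + 150 + 164 + 816 = £1707.

1707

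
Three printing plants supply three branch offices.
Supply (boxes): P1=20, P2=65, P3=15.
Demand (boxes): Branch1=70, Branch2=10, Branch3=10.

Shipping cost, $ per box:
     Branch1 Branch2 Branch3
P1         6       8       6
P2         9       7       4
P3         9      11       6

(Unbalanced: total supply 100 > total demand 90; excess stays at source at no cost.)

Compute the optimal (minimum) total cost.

680

A cheapest plan:
  P1 to Branch1: 20 × $6 = $120
  P2 to Branch1: 45 × $9 = $405
  P2 to Branch2: 10 × $7 = $70
  P2 to Branch3: 10 × $4 = $40
  P3 to Branch1: 5 × $9 = $45
Total = 120 + 405 + 70 + 40 + 45 = $680.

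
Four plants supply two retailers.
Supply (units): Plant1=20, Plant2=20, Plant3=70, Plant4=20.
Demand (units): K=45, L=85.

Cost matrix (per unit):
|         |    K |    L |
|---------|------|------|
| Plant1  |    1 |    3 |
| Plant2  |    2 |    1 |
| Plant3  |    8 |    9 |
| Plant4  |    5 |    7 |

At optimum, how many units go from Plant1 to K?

20

Solving gives:
  Plant1->K: 20 × 1 = 20
  Plant2->L: 20 × 1 = 20
  Plant3->K: 5 × 8 = 40
  Plant3->L: 65 × 9 = 585
  Plant4->K: 20 × 5 = 100
Total cost = 765.
So Plant1→K carries 20 units.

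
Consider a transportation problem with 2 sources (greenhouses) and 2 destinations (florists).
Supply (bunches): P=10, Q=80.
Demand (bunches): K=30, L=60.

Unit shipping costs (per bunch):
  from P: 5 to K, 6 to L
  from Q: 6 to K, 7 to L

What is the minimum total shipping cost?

One minimum-cost allocation:
  P->L: 10 × 6 = 60
  Q->K: 30 × 6 = 180
  Q->L: 50 × 7 = 350
Total = 60 + 180 + 350 = 590.

590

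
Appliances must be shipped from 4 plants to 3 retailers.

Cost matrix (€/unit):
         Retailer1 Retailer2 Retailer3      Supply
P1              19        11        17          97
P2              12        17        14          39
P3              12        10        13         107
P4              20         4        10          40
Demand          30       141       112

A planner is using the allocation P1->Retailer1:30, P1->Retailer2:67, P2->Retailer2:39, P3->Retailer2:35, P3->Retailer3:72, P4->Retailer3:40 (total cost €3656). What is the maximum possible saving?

564

Current plan cost = 30·19 + 67·11 + 39·17 + 35·10 + 72·13 + 40·10 = €3656.
Optimal plan:
  P1→Retailer2: 97 × €11 = €1067
  P2→Retailer1: 30 × €12 = €360
  P2→Retailer3: 9 × €14 = €126
  P3→Retailer2: 4 × €10 = €40
  P3→Retailer3: 103 × €13 = €1339
  P4→Retailer2: 40 × €4 = €160
Optimal cost = €3092.
Saving = 3656 − 3092 = €564.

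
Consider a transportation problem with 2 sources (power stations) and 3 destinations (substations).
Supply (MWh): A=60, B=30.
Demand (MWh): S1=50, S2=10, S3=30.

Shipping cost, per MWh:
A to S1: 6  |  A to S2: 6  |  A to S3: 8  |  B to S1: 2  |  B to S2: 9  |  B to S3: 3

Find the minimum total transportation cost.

Optimal allocation:
  A–S1: 50 MWh
  A–S2: 10 MWh
  B–S3: 30 MWh
Total cost = 450.

450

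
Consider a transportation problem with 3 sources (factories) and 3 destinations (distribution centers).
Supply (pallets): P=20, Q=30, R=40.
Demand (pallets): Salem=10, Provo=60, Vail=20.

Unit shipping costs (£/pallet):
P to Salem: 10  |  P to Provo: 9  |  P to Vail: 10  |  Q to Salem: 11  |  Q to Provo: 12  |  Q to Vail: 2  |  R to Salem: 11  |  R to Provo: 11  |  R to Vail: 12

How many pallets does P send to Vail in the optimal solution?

Solving gives:
  P->Provo: 20 × £9 = £180
  Q->Salem: 10 × £11 = £110
  Q->Vail: 20 × £2 = £40
  R->Provo: 40 × £11 = £440
Total cost = £770.
The route P→Vail is not used.

0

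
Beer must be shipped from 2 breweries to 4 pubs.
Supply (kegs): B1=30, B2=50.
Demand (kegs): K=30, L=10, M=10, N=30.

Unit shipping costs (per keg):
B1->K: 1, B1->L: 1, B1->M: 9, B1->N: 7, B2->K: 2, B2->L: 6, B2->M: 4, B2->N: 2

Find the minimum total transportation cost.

A cheapest plan:
  B1 to K: 20 × 1 = 20
  B1 to L: 10 × 1 = 10
  B2 to K: 10 × 2 = 20
  B2 to M: 10 × 4 = 40
  B2 to N: 30 × 2 = 60
Total = 20 + 10 + 20 + 40 + 60 = 150.
(Supply check: B1 ships 30; B2 ships 50.)

150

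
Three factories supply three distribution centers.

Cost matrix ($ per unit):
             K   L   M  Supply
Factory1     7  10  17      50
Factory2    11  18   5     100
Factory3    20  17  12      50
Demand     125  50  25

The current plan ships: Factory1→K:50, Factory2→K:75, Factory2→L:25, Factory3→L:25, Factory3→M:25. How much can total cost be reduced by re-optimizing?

200

Current plan cost = 50·7 + 75·11 + 25·18 + 25·17 + 25·12 = $2350.
Optimal plan:
  Factory1 to K: 50 × $7 = $350
  Factory2 to K: 75 × $11 = $825
  Factory2 to M: 25 × $5 = $125
  Factory3 to L: 50 × $17 = $850
Optimal cost = $2150.
Saving = 2350 − 2150 = $200.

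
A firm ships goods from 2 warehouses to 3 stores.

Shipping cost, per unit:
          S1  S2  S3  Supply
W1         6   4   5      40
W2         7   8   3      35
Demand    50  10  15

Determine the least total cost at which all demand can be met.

An optimal shipping plan:
  W1→S1: 30 × 6 = 180
  W1→S2: 10 × 4 = 40
  W2→S1: 20 × 7 = 140
  W2→S3: 15 × 3 = 45
Total = 180 + 40 + 140 + 45 = 405.
(Supply check: W1 ships 40; W2 ships 35.)

405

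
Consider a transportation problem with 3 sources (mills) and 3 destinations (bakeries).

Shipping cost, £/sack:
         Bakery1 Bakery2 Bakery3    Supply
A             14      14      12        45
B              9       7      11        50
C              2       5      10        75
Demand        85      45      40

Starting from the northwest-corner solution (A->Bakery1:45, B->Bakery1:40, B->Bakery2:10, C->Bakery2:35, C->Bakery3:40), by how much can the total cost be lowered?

575

Current plan cost = 45·14 + 40·9 + 10·7 + 35·5 + 40·10 = £1635.
Optimal plan:
  A–Bakery1: 5 sacks
  A–Bakery3: 40 sacks
  B–Bakery1: 5 sacks
  B–Bakery2: 45 sacks
  C–Bakery1: 75 sacks
Optimal cost = £1060.
Saving = 1635 − 1060 = £575.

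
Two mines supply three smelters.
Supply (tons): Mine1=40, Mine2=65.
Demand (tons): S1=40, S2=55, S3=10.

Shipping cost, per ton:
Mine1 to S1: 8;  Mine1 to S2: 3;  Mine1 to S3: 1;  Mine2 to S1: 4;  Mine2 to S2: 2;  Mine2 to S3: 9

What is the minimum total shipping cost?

310

One minimum-cost allocation:
  Mine1->S2: 30 × 3 = 90
  Mine1->S3: 10 × 1 = 10
  Mine2->S1: 40 × 4 = 160
  Mine2->S2: 25 × 2 = 50
Total = 90 + 10 + 160 + 50 = 310.
(Supply check: Mine1 ships 40; Mine2 ships 65.)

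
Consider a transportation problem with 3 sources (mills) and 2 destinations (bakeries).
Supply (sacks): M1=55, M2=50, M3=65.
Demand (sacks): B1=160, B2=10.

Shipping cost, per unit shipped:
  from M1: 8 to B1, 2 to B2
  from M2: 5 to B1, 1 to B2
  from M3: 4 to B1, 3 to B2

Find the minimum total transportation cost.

890

A cheapest plan:
  M1->B1: 45 sacks
  M1->B2: 10 sacks
  M2->B1: 50 sacks
  M3->B1: 65 sacks
Total cost = 890.
(Supply check: M1 ships 55; M2 ships 50; M3 ships 65.)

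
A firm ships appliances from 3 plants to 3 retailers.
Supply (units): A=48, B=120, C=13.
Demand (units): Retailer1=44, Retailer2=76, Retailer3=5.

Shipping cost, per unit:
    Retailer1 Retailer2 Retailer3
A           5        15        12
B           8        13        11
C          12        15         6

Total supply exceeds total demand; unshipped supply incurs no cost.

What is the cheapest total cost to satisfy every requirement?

1238

One minimum-cost allocation:
  A→Retailer1: 44 × 5 = 220
  B→Retailer2: 76 × 13 = 988
  C→Retailer3: 5 × 6 = 30
Total = 220 + 988 + 30 = 1238.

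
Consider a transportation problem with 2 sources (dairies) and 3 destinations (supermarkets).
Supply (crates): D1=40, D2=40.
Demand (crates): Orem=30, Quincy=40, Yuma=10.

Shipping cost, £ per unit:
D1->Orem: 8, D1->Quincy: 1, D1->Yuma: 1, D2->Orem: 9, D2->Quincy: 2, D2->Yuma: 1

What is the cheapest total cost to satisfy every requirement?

320

A cheapest plan:
  D1 to Orem: 30 crates
  D1 to Quincy: 10 crates
  D2 to Quincy: 30 crates
  D2 to Yuma: 10 crates
Total cost = £320.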